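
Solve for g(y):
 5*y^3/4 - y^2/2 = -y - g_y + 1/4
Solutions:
 g(y) = C1 - 5*y^4/16 + y^3/6 - y^2/2 + y/4


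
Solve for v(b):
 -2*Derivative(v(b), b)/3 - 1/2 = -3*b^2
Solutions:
 v(b) = C1 + 3*b^3/2 - 3*b/4


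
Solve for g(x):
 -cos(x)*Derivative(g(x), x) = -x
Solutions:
 g(x) = C1 + Integral(x/cos(x), x)


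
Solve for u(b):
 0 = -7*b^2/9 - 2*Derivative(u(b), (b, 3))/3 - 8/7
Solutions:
 u(b) = C1 + C2*b + C3*b^2 - 7*b^5/360 - 2*b^3/7


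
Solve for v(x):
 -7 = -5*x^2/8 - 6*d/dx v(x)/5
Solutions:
 v(x) = C1 - 25*x^3/144 + 35*x/6


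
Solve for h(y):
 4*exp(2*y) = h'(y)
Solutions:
 h(y) = C1 + 2*exp(2*y)


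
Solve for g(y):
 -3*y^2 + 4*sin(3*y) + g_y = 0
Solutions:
 g(y) = C1 + y^3 + 4*cos(3*y)/3


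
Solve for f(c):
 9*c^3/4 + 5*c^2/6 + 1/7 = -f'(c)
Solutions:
 f(c) = C1 - 9*c^4/16 - 5*c^3/18 - c/7


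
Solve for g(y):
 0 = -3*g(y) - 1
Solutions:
 g(y) = -1/3


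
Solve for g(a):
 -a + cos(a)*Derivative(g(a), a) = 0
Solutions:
 g(a) = C1 + Integral(a/cos(a), a)


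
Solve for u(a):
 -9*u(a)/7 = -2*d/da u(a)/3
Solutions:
 u(a) = C1*exp(27*a/14)


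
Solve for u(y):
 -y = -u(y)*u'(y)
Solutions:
 u(y) = -sqrt(C1 + y^2)
 u(y) = sqrt(C1 + y^2)


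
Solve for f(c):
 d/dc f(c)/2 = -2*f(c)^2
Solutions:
 f(c) = 1/(C1 + 4*c)


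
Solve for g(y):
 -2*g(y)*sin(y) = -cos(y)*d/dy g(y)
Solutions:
 g(y) = C1/cos(y)^2


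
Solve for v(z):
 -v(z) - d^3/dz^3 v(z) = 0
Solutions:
 v(z) = C3*exp(-z) + (C1*sin(sqrt(3)*z/2) + C2*cos(sqrt(3)*z/2))*exp(z/2)


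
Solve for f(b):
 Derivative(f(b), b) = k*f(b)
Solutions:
 f(b) = C1*exp(b*k)


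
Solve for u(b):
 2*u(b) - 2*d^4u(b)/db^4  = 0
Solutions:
 u(b) = C1*exp(-b) + C2*exp(b) + C3*sin(b) + C4*cos(b)


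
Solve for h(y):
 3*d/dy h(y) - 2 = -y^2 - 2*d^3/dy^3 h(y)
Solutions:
 h(y) = C1 + C2*sin(sqrt(6)*y/2) + C3*cos(sqrt(6)*y/2) - y^3/9 + 10*y/9


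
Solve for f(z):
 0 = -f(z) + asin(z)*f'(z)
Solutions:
 f(z) = C1*exp(Integral(1/asin(z), z))


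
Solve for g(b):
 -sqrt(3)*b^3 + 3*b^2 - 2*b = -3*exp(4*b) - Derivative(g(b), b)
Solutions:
 g(b) = C1 + sqrt(3)*b^4/4 - b^3 + b^2 - 3*exp(4*b)/4


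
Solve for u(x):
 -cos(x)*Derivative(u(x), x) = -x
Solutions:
 u(x) = C1 + Integral(x/cos(x), x)


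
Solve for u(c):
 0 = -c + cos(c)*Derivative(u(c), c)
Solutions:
 u(c) = C1 + Integral(c/cos(c), c)


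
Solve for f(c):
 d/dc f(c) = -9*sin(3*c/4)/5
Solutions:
 f(c) = C1 + 12*cos(3*c/4)/5


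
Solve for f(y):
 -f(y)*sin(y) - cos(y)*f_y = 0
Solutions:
 f(y) = C1*cos(y)


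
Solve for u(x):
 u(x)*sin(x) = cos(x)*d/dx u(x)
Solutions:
 u(x) = C1/cos(x)


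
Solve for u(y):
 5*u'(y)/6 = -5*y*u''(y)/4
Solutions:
 u(y) = C1 + C2*y^(1/3)


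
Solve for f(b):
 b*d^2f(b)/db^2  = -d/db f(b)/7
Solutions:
 f(b) = C1 + C2*b^(6/7)


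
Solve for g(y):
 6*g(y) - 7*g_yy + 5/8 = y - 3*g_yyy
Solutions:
 g(y) = C1*exp(y*(49/(sqrt(43) + 386/27)^(1/3) + 9*(sqrt(43) + 386/27)^(1/3) + 42)/54)*sin(sqrt(3)*y*(-9*(sqrt(43) + 386/27)^(1/3) + 49/(sqrt(43) + 386/27)^(1/3))/54) + C2*exp(y*(49/(sqrt(43) + 386/27)^(1/3) + 9*(sqrt(43) + 386/27)^(1/3) + 42)/54)*cos(sqrt(3)*y*(-9*(sqrt(43) + 386/27)^(1/3) + 49/(sqrt(43) + 386/27)^(1/3))/54) + C3*exp(y*(-9*(sqrt(43) + 386/27)^(1/3) - 49/(sqrt(43) + 386/27)^(1/3) + 21)/27) + y/6 - 5/48


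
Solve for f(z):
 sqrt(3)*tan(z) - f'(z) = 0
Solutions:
 f(z) = C1 - sqrt(3)*log(cos(z))


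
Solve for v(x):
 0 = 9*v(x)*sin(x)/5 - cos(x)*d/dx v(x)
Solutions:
 v(x) = C1/cos(x)^(9/5)


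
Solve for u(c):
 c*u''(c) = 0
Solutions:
 u(c) = C1 + C2*c


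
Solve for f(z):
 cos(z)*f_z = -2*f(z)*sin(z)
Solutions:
 f(z) = C1*cos(z)^2


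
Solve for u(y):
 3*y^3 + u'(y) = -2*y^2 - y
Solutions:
 u(y) = C1 - 3*y^4/4 - 2*y^3/3 - y^2/2


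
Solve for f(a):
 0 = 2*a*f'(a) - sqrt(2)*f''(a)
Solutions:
 f(a) = C1 + C2*erfi(2^(3/4)*a/2)


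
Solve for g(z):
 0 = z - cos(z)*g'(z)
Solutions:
 g(z) = C1 + Integral(z/cos(z), z)


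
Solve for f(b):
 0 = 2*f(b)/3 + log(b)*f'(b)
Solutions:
 f(b) = C1*exp(-2*li(b)/3)


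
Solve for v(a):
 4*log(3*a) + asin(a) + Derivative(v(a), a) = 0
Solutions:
 v(a) = C1 - 4*a*log(a) - a*asin(a) - 4*a*log(3) + 4*a - sqrt(1 - a^2)


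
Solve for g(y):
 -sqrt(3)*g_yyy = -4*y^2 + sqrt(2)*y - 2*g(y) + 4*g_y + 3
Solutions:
 g(y) = C1*exp(-y*(-4*3^(1/3)/(9 + sqrt(81 + 64*sqrt(3)))^(1/3) + 3^(1/6)*(9 + sqrt(81 + 64*sqrt(3)))^(1/3))/6)*sin(y*(4*3^(5/6)/(9 + sqrt(81 + 64*sqrt(3)))^(1/3) + 3^(2/3)*(9 + sqrt(81 + 64*sqrt(3)))^(1/3))/6) + C2*exp(-y*(-4*3^(1/3)/(9 + sqrt(81 + 64*sqrt(3)))^(1/3) + 3^(1/6)*(9 + sqrt(81 + 64*sqrt(3)))^(1/3))/6)*cos(y*(4*3^(5/6)/(9 + sqrt(81 + 64*sqrt(3)))^(1/3) + 3^(2/3)*(9 + sqrt(81 + 64*sqrt(3)))^(1/3))/6) + C3*exp(y*(-4*3^(1/3)/(9 + sqrt(81 + 64*sqrt(3)))^(1/3) + 3^(1/6)*(9 + sqrt(81 + 64*sqrt(3)))^(1/3))/3) - 2*y^2 - 8*y + sqrt(2)*y/2 - 29/2 + sqrt(2)


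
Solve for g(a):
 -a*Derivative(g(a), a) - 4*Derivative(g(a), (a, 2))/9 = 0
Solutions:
 g(a) = C1 + C2*erf(3*sqrt(2)*a/4)


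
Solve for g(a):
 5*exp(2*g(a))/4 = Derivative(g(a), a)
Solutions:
 g(a) = log(-sqrt(-1/(C1 + 5*a))) + log(2)/2
 g(a) = log(-1/(C1 + 5*a))/2 + log(2)/2


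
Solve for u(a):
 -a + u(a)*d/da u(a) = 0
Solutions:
 u(a) = -sqrt(C1 + a^2)
 u(a) = sqrt(C1 + a^2)


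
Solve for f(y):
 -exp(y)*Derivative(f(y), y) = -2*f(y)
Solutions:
 f(y) = C1*exp(-2*exp(-y))


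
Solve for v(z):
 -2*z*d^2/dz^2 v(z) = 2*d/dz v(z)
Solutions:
 v(z) = C1 + C2*log(z)


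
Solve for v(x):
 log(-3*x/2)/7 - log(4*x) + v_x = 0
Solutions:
 v(x) = C1 + 6*x*log(x)/7 + x*(-6 - log(3) + 15*log(2) - I*pi)/7


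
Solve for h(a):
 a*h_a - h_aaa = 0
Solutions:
 h(a) = C1 + Integral(C2*airyai(a) + C3*airybi(a), a)


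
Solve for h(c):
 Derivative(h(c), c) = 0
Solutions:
 h(c) = C1


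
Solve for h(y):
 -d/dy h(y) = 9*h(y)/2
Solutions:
 h(y) = C1*exp(-9*y/2)


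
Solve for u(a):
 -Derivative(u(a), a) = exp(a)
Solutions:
 u(a) = C1 - exp(a)


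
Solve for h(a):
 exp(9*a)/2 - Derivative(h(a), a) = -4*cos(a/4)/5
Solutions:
 h(a) = C1 + exp(9*a)/18 + 16*sin(a/4)/5


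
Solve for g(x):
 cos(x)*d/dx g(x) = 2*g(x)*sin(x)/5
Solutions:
 g(x) = C1/cos(x)^(2/5)


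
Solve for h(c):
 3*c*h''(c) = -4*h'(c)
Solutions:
 h(c) = C1 + C2/c^(1/3)


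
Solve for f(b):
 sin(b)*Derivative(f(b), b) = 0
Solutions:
 f(b) = C1


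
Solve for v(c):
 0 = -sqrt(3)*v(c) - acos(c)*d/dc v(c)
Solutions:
 v(c) = C1*exp(-sqrt(3)*Integral(1/acos(c), c))


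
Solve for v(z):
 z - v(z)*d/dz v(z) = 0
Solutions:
 v(z) = -sqrt(C1 + z^2)
 v(z) = sqrt(C1 + z^2)


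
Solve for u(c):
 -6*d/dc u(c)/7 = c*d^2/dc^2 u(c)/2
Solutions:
 u(c) = C1 + C2/c^(5/7)


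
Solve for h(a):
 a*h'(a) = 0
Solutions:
 h(a) = C1


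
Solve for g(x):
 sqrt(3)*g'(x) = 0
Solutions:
 g(x) = C1


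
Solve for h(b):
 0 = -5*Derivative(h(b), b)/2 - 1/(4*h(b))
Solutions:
 h(b) = -sqrt(C1 - 5*b)/5
 h(b) = sqrt(C1 - 5*b)/5


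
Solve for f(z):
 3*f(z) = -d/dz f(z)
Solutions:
 f(z) = C1*exp(-3*z)


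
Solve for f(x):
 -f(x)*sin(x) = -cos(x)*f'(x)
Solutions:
 f(x) = C1/cos(x)


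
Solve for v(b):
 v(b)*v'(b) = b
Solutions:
 v(b) = -sqrt(C1 + b^2)
 v(b) = sqrt(C1 + b^2)


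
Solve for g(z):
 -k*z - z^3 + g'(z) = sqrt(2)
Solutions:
 g(z) = C1 + k*z^2/2 + z^4/4 + sqrt(2)*z


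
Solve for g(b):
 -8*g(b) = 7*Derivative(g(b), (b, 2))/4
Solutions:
 g(b) = C1*sin(4*sqrt(14)*b/7) + C2*cos(4*sqrt(14)*b/7)


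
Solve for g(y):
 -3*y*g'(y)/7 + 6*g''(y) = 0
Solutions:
 g(y) = C1 + C2*erfi(sqrt(7)*y/14)


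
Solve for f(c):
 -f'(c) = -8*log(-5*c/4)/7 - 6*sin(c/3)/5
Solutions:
 f(c) = C1 + 8*c*log(-c)/7 - 16*c*log(2)/7 - 8*c/7 + 8*c*log(5)/7 - 18*cos(c/3)/5


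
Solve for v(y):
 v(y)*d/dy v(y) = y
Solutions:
 v(y) = -sqrt(C1 + y^2)
 v(y) = sqrt(C1 + y^2)


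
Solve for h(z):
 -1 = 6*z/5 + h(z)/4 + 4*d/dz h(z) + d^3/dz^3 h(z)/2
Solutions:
 h(z) = C1*exp(-6^(1/3)*z*(-(9 + sqrt(24657))^(1/3) + 16*6^(1/3)/(9 + sqrt(24657))^(1/3))/12)*sin(2^(1/3)*3^(1/6)*z*(4*2^(1/3)/(9 + sqrt(24657))^(1/3) + 3^(2/3)*(9 + sqrt(24657))^(1/3)/12)) + C2*exp(-6^(1/3)*z*(-(9 + sqrt(24657))^(1/3) + 16*6^(1/3)/(9 + sqrt(24657))^(1/3))/12)*cos(2^(1/3)*3^(1/6)*z*(4*2^(1/3)/(9 + sqrt(24657))^(1/3) + 3^(2/3)*(9 + sqrt(24657))^(1/3)/12)) + C3*exp(6^(1/3)*z*(-(9 + sqrt(24657))^(1/3) + 16*6^(1/3)/(9 + sqrt(24657))^(1/3))/6) - 24*z/5 + 364/5


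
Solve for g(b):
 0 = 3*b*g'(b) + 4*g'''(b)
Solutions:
 g(b) = C1 + Integral(C2*airyai(-6^(1/3)*b/2) + C3*airybi(-6^(1/3)*b/2), b)


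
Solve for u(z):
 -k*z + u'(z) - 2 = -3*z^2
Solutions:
 u(z) = C1 + k*z^2/2 - z^3 + 2*z


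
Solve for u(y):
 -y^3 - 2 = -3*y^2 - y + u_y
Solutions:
 u(y) = C1 - y^4/4 + y^3 + y^2/2 - 2*y


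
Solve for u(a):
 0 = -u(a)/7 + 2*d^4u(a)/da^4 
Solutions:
 u(a) = C1*exp(-14^(3/4)*a/14) + C2*exp(14^(3/4)*a/14) + C3*sin(14^(3/4)*a/14) + C4*cos(14^(3/4)*a/14)


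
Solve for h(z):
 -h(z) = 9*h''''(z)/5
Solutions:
 h(z) = (C1*sin(5^(1/4)*sqrt(6)*z/6) + C2*cos(5^(1/4)*sqrt(6)*z/6))*exp(-5^(1/4)*sqrt(6)*z/6) + (C3*sin(5^(1/4)*sqrt(6)*z/6) + C4*cos(5^(1/4)*sqrt(6)*z/6))*exp(5^(1/4)*sqrt(6)*z/6)


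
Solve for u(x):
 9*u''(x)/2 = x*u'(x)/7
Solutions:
 u(x) = C1 + C2*erfi(sqrt(7)*x/21)


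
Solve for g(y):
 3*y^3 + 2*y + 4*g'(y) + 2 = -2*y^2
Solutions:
 g(y) = C1 - 3*y^4/16 - y^3/6 - y^2/4 - y/2


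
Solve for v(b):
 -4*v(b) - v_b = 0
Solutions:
 v(b) = C1*exp(-4*b)


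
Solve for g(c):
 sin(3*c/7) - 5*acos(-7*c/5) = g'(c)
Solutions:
 g(c) = C1 - 5*c*acos(-7*c/5) - 5*sqrt(25 - 49*c^2)/7 - 7*cos(3*c/7)/3


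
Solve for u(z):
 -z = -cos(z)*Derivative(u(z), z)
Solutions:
 u(z) = C1 + Integral(z/cos(z), z)


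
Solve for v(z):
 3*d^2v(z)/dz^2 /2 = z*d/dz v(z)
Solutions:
 v(z) = C1 + C2*erfi(sqrt(3)*z/3)


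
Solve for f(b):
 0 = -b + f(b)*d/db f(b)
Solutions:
 f(b) = -sqrt(C1 + b^2)
 f(b) = sqrt(C1 + b^2)


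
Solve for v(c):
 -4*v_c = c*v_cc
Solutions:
 v(c) = C1 + C2/c^3


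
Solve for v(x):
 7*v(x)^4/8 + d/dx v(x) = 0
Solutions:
 v(x) = (-3^(2/3)/3 - 3^(1/6)*I)*(1/(C1 + 7*x))^(1/3)
 v(x) = (-3^(2/3)/3 + 3^(1/6)*I)*(1/(C1 + 7*x))^(1/3)
 v(x) = 2*(1/(C1 + 21*x))^(1/3)


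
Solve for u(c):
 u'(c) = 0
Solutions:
 u(c) = C1


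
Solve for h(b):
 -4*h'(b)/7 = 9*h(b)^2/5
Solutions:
 h(b) = 20/(C1 + 63*b)


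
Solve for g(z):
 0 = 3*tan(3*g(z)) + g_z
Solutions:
 g(z) = -asin(C1*exp(-9*z))/3 + pi/3
 g(z) = asin(C1*exp(-9*z))/3


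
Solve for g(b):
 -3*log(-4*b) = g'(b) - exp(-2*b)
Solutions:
 g(b) = C1 - 3*b*log(-b) + 3*b*(1 - 2*log(2)) - exp(-2*b)/2


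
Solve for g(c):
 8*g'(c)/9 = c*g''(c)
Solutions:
 g(c) = C1 + C2*c^(17/9)


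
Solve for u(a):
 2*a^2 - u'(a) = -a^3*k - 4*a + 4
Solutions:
 u(a) = C1 + a^4*k/4 + 2*a^3/3 + 2*a^2 - 4*a


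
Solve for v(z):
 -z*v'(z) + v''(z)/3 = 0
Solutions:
 v(z) = C1 + C2*erfi(sqrt(6)*z/2)


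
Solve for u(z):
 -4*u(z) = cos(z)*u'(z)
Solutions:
 u(z) = C1*(sin(z)^2 - 2*sin(z) + 1)/(sin(z)^2 + 2*sin(z) + 1)


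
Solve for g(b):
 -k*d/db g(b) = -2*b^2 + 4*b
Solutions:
 g(b) = C1 + 2*b^3/(3*k) - 2*b^2/k


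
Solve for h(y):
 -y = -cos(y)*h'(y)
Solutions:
 h(y) = C1 + Integral(y/cos(y), y)


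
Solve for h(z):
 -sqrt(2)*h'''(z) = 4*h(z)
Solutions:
 h(z) = C3*exp(-sqrt(2)*z) + (C1*sin(sqrt(6)*z/2) + C2*cos(sqrt(6)*z/2))*exp(sqrt(2)*z/2)


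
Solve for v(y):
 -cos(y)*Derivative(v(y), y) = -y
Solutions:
 v(y) = C1 + Integral(y/cos(y), y)


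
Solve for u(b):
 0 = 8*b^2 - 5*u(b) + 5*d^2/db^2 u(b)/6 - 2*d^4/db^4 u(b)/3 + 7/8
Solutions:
 u(b) = 8*b^2/5 + (C1*sin(15^(1/4)*2^(3/4)*b*sin(atan(sqrt(455)/5)/2)/2) + C2*cos(15^(1/4)*2^(3/4)*b*sin(atan(sqrt(455)/5)/2)/2))*exp(-15^(1/4)*2^(3/4)*b*cos(atan(sqrt(455)/5)/2)/2) + (C3*sin(15^(1/4)*2^(3/4)*b*sin(atan(sqrt(455)/5)/2)/2) + C4*cos(15^(1/4)*2^(3/4)*b*sin(atan(sqrt(455)/5)/2)/2))*exp(15^(1/4)*2^(3/4)*b*cos(atan(sqrt(455)/5)/2)/2) + 17/24


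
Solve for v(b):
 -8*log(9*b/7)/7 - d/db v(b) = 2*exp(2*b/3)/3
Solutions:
 v(b) = C1 - 8*b*log(b)/7 + 8*b*(-2*log(3) + 1 + log(7))/7 - exp(2*b/3)


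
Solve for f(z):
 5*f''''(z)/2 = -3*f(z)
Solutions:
 f(z) = (C1*sin(10^(3/4)*3^(1/4)*z/10) + C2*cos(10^(3/4)*3^(1/4)*z/10))*exp(-10^(3/4)*3^(1/4)*z/10) + (C3*sin(10^(3/4)*3^(1/4)*z/10) + C4*cos(10^(3/4)*3^(1/4)*z/10))*exp(10^(3/4)*3^(1/4)*z/10)


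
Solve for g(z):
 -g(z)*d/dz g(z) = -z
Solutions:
 g(z) = -sqrt(C1 + z^2)
 g(z) = sqrt(C1 + z^2)


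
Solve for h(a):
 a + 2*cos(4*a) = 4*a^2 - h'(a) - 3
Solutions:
 h(a) = C1 + 4*a^3/3 - a^2/2 - 3*a - sin(4*a)/2


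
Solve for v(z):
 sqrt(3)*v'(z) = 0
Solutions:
 v(z) = C1


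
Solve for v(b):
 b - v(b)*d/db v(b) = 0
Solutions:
 v(b) = -sqrt(C1 + b^2)
 v(b) = sqrt(C1 + b^2)


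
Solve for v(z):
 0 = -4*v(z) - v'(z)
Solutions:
 v(z) = C1*exp(-4*z)


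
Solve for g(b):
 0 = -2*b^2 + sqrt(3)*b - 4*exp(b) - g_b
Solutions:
 g(b) = C1 - 2*b^3/3 + sqrt(3)*b^2/2 - 4*exp(b)


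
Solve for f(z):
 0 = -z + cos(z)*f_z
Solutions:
 f(z) = C1 + Integral(z/cos(z), z)


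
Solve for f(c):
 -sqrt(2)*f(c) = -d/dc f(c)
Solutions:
 f(c) = C1*exp(sqrt(2)*c)


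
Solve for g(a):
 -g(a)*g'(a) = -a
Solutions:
 g(a) = -sqrt(C1 + a^2)
 g(a) = sqrt(C1 + a^2)


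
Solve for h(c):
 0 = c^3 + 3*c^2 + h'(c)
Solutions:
 h(c) = C1 - c^4/4 - c^3


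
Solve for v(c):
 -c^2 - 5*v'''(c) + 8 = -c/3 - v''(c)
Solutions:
 v(c) = C1 + C2*c + C3*exp(c/5) + c^4/12 + 29*c^3/18 + 121*c^2/6


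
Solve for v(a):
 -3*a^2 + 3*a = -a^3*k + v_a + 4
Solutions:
 v(a) = C1 + a^4*k/4 - a^3 + 3*a^2/2 - 4*a


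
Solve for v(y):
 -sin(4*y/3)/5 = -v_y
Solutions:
 v(y) = C1 - 3*cos(4*y/3)/20


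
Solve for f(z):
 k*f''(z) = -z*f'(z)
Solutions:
 f(z) = C1 + C2*sqrt(k)*erf(sqrt(2)*z*sqrt(1/k)/2)


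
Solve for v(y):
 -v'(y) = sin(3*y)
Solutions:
 v(y) = C1 + cos(3*y)/3


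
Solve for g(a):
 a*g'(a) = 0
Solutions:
 g(a) = C1


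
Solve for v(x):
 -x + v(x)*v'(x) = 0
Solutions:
 v(x) = -sqrt(C1 + x^2)
 v(x) = sqrt(C1 + x^2)


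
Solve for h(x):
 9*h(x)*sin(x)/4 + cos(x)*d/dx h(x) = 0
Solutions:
 h(x) = C1*cos(x)^(9/4)


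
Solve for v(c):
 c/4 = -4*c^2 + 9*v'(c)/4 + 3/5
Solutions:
 v(c) = C1 + 16*c^3/27 + c^2/18 - 4*c/15


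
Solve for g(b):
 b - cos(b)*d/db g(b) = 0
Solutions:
 g(b) = C1 + Integral(b/cos(b), b)


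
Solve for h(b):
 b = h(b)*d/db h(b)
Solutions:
 h(b) = -sqrt(C1 + b^2)
 h(b) = sqrt(C1 + b^2)


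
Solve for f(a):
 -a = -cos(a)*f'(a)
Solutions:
 f(a) = C1 + Integral(a/cos(a), a)


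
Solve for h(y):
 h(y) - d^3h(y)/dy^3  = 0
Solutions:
 h(y) = C3*exp(y) + (C1*sin(sqrt(3)*y/2) + C2*cos(sqrt(3)*y/2))*exp(-y/2)


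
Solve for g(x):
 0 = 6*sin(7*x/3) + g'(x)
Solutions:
 g(x) = C1 + 18*cos(7*x/3)/7


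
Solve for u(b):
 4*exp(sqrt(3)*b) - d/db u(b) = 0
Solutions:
 u(b) = C1 + 4*sqrt(3)*exp(sqrt(3)*b)/3


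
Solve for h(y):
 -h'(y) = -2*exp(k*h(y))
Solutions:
 h(y) = Piecewise((log(-1/(C1*k + 2*k*y))/k, Ne(k, 0)), (nan, True))
 h(y) = Piecewise((C1 + 2*y, Eq(k, 0)), (nan, True))


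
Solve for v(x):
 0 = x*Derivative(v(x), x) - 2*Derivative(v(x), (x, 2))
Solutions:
 v(x) = C1 + C2*erfi(x/2)


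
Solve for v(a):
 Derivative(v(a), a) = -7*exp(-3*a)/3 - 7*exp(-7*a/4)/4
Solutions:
 v(a) = C1 + 7*exp(-3*a)/9 + exp(-7*a/4)


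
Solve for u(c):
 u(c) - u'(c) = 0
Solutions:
 u(c) = C1*exp(c)


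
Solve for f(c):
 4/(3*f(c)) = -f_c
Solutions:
 f(c) = -sqrt(C1 - 24*c)/3
 f(c) = sqrt(C1 - 24*c)/3


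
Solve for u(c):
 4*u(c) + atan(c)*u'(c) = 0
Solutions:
 u(c) = C1*exp(-4*Integral(1/atan(c), c))


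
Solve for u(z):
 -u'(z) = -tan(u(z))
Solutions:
 u(z) = pi - asin(C1*exp(z))
 u(z) = asin(C1*exp(z))


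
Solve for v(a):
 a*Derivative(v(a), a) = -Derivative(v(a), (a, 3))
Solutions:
 v(a) = C1 + Integral(C2*airyai(-a) + C3*airybi(-a), a)


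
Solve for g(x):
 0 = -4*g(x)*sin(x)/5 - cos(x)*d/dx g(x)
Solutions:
 g(x) = C1*cos(x)^(4/5)


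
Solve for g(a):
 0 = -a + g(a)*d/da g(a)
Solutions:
 g(a) = -sqrt(C1 + a^2)
 g(a) = sqrt(C1 + a^2)


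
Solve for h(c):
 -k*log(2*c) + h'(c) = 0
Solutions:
 h(c) = C1 + c*k*log(c) - c*k + c*k*log(2)


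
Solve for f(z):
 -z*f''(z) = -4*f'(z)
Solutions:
 f(z) = C1 + C2*z^5


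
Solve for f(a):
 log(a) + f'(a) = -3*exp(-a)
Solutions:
 f(a) = C1 - a*log(a) + a + 3*exp(-a)


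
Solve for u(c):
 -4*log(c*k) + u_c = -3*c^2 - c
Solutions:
 u(c) = C1 - c^3 - c^2/2 + 4*c*log(c*k) - 4*c


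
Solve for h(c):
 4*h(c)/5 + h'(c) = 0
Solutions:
 h(c) = C1*exp(-4*c/5)


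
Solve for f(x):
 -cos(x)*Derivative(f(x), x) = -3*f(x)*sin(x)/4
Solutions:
 f(x) = C1/cos(x)^(3/4)


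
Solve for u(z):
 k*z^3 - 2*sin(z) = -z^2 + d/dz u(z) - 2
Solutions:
 u(z) = C1 + k*z^4/4 + z^3/3 + 2*z + 2*cos(z)


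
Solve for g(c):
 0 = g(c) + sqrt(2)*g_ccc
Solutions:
 g(c) = C3*exp(-2^(5/6)*c/2) + (C1*sin(2^(5/6)*sqrt(3)*c/4) + C2*cos(2^(5/6)*sqrt(3)*c/4))*exp(2^(5/6)*c/4)


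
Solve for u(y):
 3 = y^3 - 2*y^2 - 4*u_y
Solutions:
 u(y) = C1 + y^4/16 - y^3/6 - 3*y/4


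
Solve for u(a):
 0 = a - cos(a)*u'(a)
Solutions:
 u(a) = C1 + Integral(a/cos(a), a)


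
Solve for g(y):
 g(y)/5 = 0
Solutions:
 g(y) = 0


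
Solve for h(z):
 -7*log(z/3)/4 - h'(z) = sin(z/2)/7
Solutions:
 h(z) = C1 - 7*z*log(z)/4 + 7*z/4 + 7*z*log(3)/4 + 2*cos(z/2)/7


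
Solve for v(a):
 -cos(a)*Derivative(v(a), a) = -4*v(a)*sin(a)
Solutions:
 v(a) = C1/cos(a)^4


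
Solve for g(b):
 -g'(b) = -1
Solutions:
 g(b) = C1 + b


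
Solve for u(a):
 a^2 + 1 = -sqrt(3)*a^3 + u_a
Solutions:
 u(a) = C1 + sqrt(3)*a^4/4 + a^3/3 + a


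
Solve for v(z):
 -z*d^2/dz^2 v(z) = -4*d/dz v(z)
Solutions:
 v(z) = C1 + C2*z^5


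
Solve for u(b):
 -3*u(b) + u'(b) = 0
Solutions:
 u(b) = C1*exp(3*b)


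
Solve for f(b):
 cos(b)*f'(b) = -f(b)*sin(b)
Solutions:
 f(b) = C1*cos(b)


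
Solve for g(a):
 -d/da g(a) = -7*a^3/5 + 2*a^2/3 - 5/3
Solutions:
 g(a) = C1 + 7*a^4/20 - 2*a^3/9 + 5*a/3


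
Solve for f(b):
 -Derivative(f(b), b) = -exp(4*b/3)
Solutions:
 f(b) = C1 + 3*exp(4*b/3)/4


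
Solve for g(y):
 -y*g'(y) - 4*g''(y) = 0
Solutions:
 g(y) = C1 + C2*erf(sqrt(2)*y/4)


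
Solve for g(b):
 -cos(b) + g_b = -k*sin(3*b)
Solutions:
 g(b) = C1 + k*cos(3*b)/3 + sin(b)


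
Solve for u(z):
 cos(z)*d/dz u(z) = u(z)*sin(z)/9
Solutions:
 u(z) = C1/cos(z)^(1/9)


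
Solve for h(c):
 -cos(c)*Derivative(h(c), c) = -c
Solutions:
 h(c) = C1 + Integral(c/cos(c), c)


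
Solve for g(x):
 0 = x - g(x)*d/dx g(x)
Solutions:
 g(x) = -sqrt(C1 + x^2)
 g(x) = sqrt(C1 + x^2)


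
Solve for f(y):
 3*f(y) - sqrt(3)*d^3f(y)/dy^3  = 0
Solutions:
 f(y) = C3*exp(3^(1/6)*y) + (C1*sin(3^(2/3)*y/2) + C2*cos(3^(2/3)*y/2))*exp(-3^(1/6)*y/2)


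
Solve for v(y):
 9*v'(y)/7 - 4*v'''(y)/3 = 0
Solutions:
 v(y) = C1 + C2*exp(-3*sqrt(21)*y/14) + C3*exp(3*sqrt(21)*y/14)


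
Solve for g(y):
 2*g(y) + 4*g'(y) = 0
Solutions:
 g(y) = C1*exp(-y/2)


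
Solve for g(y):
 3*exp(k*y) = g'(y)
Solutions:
 g(y) = C1 + 3*exp(k*y)/k


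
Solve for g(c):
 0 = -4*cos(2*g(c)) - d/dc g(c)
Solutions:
 g(c) = -asin((C1 + exp(16*c))/(C1 - exp(16*c)))/2 + pi/2
 g(c) = asin((C1 + exp(16*c))/(C1 - exp(16*c)))/2


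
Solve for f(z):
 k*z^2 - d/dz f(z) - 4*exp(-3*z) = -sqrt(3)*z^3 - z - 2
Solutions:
 f(z) = C1 + k*z^3/3 + sqrt(3)*z^4/4 + z^2/2 + 2*z + 4*exp(-3*z)/3


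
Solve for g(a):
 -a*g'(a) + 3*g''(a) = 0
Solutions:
 g(a) = C1 + C2*erfi(sqrt(6)*a/6)


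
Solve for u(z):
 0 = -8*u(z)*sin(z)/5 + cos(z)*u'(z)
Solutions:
 u(z) = C1/cos(z)^(8/5)


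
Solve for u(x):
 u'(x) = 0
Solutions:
 u(x) = C1


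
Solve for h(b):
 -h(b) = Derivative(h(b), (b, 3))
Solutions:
 h(b) = C3*exp(-b) + (C1*sin(sqrt(3)*b/2) + C2*cos(sqrt(3)*b/2))*exp(b/2)


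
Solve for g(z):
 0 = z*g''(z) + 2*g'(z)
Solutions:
 g(z) = C1 + C2/z


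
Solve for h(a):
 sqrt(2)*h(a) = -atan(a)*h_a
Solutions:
 h(a) = C1*exp(-sqrt(2)*Integral(1/atan(a), a))


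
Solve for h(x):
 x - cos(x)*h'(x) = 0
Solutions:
 h(x) = C1 + Integral(x/cos(x), x)


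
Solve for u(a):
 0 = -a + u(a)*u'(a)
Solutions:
 u(a) = -sqrt(C1 + a^2)
 u(a) = sqrt(C1 + a^2)


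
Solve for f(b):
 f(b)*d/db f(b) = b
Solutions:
 f(b) = -sqrt(C1 + b^2)
 f(b) = sqrt(C1 + b^2)


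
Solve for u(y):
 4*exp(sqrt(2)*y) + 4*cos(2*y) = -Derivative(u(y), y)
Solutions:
 u(y) = C1 - 2*sqrt(2)*exp(sqrt(2)*y) - 2*sin(2*y)


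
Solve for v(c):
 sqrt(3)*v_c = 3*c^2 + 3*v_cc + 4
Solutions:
 v(c) = C1 + C2*exp(sqrt(3)*c/3) + sqrt(3)*c^3/3 + 3*c^2 + 22*sqrt(3)*c/3


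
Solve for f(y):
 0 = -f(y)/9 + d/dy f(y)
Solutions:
 f(y) = C1*exp(y/9)


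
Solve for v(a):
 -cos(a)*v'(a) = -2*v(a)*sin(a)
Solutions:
 v(a) = C1/cos(a)^2


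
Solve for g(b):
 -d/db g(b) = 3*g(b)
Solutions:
 g(b) = C1*exp(-3*b)


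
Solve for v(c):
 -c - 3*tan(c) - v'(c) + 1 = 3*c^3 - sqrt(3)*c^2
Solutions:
 v(c) = C1 - 3*c^4/4 + sqrt(3)*c^3/3 - c^2/2 + c + 3*log(cos(c))


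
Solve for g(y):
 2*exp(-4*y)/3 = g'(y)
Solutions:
 g(y) = C1 - exp(-4*y)/6


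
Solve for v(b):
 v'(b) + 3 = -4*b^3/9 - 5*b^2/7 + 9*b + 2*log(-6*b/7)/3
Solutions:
 v(b) = C1 - b^4/9 - 5*b^3/21 + 9*b^2/2 + 2*b*log(-b)/3 + b*(-11 - 2*log(7) + 2*log(6))/3


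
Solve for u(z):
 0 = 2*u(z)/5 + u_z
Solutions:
 u(z) = C1*exp(-2*z/5)


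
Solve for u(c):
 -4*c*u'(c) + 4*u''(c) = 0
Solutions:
 u(c) = C1 + C2*erfi(sqrt(2)*c/2)


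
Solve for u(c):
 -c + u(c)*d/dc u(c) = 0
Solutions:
 u(c) = -sqrt(C1 + c^2)
 u(c) = sqrt(C1 + c^2)


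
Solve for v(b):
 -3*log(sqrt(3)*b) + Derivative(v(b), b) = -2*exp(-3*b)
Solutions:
 v(b) = C1 + 3*b*log(b) + b*(-3 + 3*log(3)/2) + 2*exp(-3*b)/3


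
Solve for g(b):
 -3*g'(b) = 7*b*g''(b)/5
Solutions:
 g(b) = C1 + C2/b^(8/7)


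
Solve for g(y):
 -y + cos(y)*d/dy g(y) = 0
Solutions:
 g(y) = C1 + Integral(y/cos(y), y)


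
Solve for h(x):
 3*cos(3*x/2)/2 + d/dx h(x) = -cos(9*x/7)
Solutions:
 h(x) = C1 - 7*sin(9*x/7)/9 - sin(3*x/2)


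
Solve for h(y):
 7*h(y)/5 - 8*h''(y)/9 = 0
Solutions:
 h(y) = C1*exp(-3*sqrt(70)*y/20) + C2*exp(3*sqrt(70)*y/20)


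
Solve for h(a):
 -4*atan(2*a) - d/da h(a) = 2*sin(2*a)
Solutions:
 h(a) = C1 - 4*a*atan(2*a) + log(4*a^2 + 1) + cos(2*a)


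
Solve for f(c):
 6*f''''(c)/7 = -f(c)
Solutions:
 f(c) = (C1*sin(14^(1/4)*3^(3/4)*c/6) + C2*cos(14^(1/4)*3^(3/4)*c/6))*exp(-14^(1/4)*3^(3/4)*c/6) + (C3*sin(14^(1/4)*3^(3/4)*c/6) + C4*cos(14^(1/4)*3^(3/4)*c/6))*exp(14^(1/4)*3^(3/4)*c/6)


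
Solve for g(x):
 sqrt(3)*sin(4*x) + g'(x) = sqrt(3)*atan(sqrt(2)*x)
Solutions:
 g(x) = C1 + sqrt(3)*(x*atan(sqrt(2)*x) - sqrt(2)*log(2*x^2 + 1)/4) + sqrt(3)*cos(4*x)/4


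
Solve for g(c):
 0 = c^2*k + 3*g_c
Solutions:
 g(c) = C1 - c^3*k/9


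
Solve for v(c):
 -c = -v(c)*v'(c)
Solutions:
 v(c) = -sqrt(C1 + c^2)
 v(c) = sqrt(C1 + c^2)


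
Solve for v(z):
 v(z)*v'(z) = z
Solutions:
 v(z) = -sqrt(C1 + z^2)
 v(z) = sqrt(C1 + z^2)


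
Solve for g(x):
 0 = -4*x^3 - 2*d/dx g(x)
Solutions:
 g(x) = C1 - x^4/2


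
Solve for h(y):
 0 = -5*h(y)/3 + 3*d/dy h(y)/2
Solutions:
 h(y) = C1*exp(10*y/9)


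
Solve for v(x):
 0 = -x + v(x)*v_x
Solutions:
 v(x) = -sqrt(C1 + x^2)
 v(x) = sqrt(C1 + x^2)


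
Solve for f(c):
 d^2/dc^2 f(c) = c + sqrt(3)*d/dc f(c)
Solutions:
 f(c) = C1 + C2*exp(sqrt(3)*c) - sqrt(3)*c^2/6 - c/3


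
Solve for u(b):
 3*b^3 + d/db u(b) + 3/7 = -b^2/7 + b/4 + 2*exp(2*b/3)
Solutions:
 u(b) = C1 - 3*b^4/4 - b^3/21 + b^2/8 - 3*b/7 + 3*exp(2*b/3)


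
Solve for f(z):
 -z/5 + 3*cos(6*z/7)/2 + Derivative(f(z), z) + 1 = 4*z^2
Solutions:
 f(z) = C1 + 4*z^3/3 + z^2/10 - z - 7*sin(6*z/7)/4


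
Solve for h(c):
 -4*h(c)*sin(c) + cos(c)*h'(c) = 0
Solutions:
 h(c) = C1/cos(c)^4


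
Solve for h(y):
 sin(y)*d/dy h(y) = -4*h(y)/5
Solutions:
 h(y) = C1*(cos(y) + 1)^(2/5)/(cos(y) - 1)^(2/5)


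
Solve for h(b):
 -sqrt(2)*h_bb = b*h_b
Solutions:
 h(b) = C1 + C2*erf(2^(1/4)*b/2)


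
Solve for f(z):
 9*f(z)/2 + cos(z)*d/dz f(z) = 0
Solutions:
 f(z) = C1*(sin(z) - 1)^(1/4)*(sin(z)^2 - 2*sin(z) + 1)/((sin(z) + 1)^(1/4)*(sin(z)^2 + 2*sin(z) + 1))


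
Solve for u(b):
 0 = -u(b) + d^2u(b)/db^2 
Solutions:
 u(b) = C1*exp(-b) + C2*exp(b)


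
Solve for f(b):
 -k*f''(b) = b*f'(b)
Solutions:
 f(b) = C1 + C2*sqrt(k)*erf(sqrt(2)*b*sqrt(1/k)/2)


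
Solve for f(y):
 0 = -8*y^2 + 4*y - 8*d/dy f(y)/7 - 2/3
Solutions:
 f(y) = C1 - 7*y^3/3 + 7*y^2/4 - 7*y/12


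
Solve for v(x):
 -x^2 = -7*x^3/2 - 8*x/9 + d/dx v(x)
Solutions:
 v(x) = C1 + 7*x^4/8 - x^3/3 + 4*x^2/9


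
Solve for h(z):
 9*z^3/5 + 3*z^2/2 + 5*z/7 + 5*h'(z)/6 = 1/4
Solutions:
 h(z) = C1 - 27*z^4/50 - 3*z^3/5 - 3*z^2/7 + 3*z/10


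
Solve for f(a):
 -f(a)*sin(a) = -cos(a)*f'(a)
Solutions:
 f(a) = C1/cos(a)


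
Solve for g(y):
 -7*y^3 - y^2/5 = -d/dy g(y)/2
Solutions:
 g(y) = C1 + 7*y^4/2 + 2*y^3/15


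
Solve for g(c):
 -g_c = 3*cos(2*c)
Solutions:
 g(c) = C1 - 3*sin(2*c)/2


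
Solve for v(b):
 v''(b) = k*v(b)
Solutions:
 v(b) = C1*exp(-b*sqrt(k)) + C2*exp(b*sqrt(k))


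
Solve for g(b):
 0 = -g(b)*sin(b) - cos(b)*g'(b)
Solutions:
 g(b) = C1*cos(b)


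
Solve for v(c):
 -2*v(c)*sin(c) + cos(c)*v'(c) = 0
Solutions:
 v(c) = C1/cos(c)^2


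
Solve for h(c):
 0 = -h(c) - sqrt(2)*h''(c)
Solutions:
 h(c) = C1*sin(2^(3/4)*c/2) + C2*cos(2^(3/4)*c/2)


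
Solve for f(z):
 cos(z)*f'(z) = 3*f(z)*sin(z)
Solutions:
 f(z) = C1/cos(z)^3


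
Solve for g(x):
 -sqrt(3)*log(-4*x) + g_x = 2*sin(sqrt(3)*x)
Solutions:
 g(x) = C1 + sqrt(3)*x*(log(-x) - 1) + 2*sqrt(3)*x*log(2) - 2*sqrt(3)*cos(sqrt(3)*x)/3


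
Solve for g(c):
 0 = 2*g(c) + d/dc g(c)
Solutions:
 g(c) = C1*exp(-2*c)


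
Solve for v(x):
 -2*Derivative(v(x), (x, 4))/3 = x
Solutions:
 v(x) = C1 + C2*x + C3*x^2 + C4*x^3 - x^5/80


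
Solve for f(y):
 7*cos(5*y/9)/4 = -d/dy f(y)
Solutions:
 f(y) = C1 - 63*sin(5*y/9)/20


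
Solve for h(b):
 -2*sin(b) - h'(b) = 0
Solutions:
 h(b) = C1 + 2*cos(b)


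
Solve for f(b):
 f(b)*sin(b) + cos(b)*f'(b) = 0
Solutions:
 f(b) = C1*cos(b)


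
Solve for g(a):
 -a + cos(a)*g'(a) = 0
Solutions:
 g(a) = C1 + Integral(a/cos(a), a)


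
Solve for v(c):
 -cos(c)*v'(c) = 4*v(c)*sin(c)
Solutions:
 v(c) = C1*cos(c)^4


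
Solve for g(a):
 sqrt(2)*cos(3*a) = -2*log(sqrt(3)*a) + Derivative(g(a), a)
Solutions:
 g(a) = C1 + 2*a*log(a) - 2*a + a*log(3) + sqrt(2)*sin(3*a)/3


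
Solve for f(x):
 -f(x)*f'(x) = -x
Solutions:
 f(x) = -sqrt(C1 + x^2)
 f(x) = sqrt(C1 + x^2)


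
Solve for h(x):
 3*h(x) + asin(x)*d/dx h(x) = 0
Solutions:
 h(x) = C1*exp(-3*Integral(1/asin(x), x))


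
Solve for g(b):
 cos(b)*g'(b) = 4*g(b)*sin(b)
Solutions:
 g(b) = C1/cos(b)^4


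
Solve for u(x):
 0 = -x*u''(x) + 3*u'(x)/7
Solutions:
 u(x) = C1 + C2*x^(10/7)


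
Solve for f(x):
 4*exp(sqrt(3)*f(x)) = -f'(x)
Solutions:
 f(x) = sqrt(3)*(2*log(1/(C1 + 4*x)) - log(3))/6


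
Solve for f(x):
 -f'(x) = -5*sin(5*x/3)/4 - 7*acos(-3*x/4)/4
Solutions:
 f(x) = C1 + 7*x*acos(-3*x/4)/4 + 7*sqrt(16 - 9*x^2)/12 - 3*cos(5*x/3)/4


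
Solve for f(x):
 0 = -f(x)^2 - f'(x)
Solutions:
 f(x) = 1/(C1 + x)


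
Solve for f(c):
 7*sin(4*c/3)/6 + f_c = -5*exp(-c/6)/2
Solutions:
 f(c) = C1 + 7*cos(4*c/3)/8 + 15*exp(-c/6)


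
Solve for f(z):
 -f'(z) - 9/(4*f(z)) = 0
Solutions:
 f(z) = -sqrt(C1 - 18*z)/2
 f(z) = sqrt(C1 - 18*z)/2


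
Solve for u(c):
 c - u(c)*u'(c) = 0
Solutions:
 u(c) = -sqrt(C1 + c^2)
 u(c) = sqrt(C1 + c^2)


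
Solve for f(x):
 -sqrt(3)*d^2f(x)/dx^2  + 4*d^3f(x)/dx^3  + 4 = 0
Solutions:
 f(x) = C1 + C2*x + C3*exp(sqrt(3)*x/4) + 2*sqrt(3)*x^2/3


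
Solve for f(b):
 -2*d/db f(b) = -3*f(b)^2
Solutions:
 f(b) = -2/(C1 + 3*b)


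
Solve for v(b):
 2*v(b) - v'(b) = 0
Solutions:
 v(b) = C1*exp(2*b)


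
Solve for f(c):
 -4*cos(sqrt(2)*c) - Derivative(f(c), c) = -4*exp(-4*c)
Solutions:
 f(c) = C1 - 2*sqrt(2)*sin(sqrt(2)*c) - exp(-4*c)


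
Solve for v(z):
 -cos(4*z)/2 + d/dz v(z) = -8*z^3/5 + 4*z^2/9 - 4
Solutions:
 v(z) = C1 - 2*z^4/5 + 4*z^3/27 - 4*z + sin(4*z)/8


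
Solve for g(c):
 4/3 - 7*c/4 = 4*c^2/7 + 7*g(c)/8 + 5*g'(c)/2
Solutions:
 g(c) = C1*exp(-7*c/20) - 32*c^2/49 + 594*c/343 - 24664/7203


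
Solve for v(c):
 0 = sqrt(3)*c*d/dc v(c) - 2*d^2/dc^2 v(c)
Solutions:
 v(c) = C1 + C2*erfi(3^(1/4)*c/2)


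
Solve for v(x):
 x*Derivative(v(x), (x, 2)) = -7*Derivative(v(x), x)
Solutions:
 v(x) = C1 + C2/x^6


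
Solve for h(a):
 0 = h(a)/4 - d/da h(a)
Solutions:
 h(a) = C1*exp(a/4)


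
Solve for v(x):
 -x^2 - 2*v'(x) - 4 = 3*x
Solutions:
 v(x) = C1 - x^3/6 - 3*x^2/4 - 2*x


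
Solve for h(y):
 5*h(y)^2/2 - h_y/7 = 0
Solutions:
 h(y) = -2/(C1 + 35*y)


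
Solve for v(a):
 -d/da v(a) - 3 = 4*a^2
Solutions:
 v(a) = C1 - 4*a^3/3 - 3*a


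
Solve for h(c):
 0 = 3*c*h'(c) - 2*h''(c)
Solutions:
 h(c) = C1 + C2*erfi(sqrt(3)*c/2)


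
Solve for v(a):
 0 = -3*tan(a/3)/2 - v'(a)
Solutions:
 v(a) = C1 + 9*log(cos(a/3))/2


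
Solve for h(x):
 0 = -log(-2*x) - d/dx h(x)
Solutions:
 h(x) = C1 - x*log(-x) + x*(1 - log(2))


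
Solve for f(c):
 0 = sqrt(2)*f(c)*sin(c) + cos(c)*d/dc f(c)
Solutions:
 f(c) = C1*cos(c)^(sqrt(2))


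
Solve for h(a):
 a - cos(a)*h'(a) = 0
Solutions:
 h(a) = C1 + Integral(a/cos(a), a)


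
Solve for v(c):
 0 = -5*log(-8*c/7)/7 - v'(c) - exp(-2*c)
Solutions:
 v(c) = C1 - 5*c*log(-c)/7 + 5*c*(-3*log(2) + 1 + log(7))/7 + exp(-2*c)/2


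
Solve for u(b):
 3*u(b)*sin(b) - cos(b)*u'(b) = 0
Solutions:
 u(b) = C1/cos(b)^3


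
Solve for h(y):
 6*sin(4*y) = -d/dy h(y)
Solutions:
 h(y) = C1 + 3*cos(4*y)/2


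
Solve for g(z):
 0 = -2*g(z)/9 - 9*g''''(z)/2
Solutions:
 g(z) = (C1*sin(z/3) + C2*cos(z/3))*exp(-z/3) + (C3*sin(z/3) + C4*cos(z/3))*exp(z/3)


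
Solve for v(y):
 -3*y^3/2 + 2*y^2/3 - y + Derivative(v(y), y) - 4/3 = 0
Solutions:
 v(y) = C1 + 3*y^4/8 - 2*y^3/9 + y^2/2 + 4*y/3


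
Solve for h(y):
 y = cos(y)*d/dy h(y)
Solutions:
 h(y) = C1 + Integral(y/cos(y), y)


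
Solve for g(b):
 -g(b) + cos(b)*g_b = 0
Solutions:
 g(b) = C1*sqrt(sin(b) + 1)/sqrt(sin(b) - 1)


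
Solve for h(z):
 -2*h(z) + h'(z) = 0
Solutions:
 h(z) = C1*exp(2*z)


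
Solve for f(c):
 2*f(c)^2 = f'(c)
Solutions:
 f(c) = -1/(C1 + 2*c)


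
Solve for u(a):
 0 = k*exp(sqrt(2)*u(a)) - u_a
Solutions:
 u(a) = sqrt(2)*(2*log(-1/(C1 + a*k)) - log(2))/4


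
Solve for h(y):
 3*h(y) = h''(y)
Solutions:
 h(y) = C1*exp(-sqrt(3)*y) + C2*exp(sqrt(3)*y)


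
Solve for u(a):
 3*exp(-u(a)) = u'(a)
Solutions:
 u(a) = log(C1 + 3*a)


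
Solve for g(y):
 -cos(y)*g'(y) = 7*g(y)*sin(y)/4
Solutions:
 g(y) = C1*cos(y)^(7/4)


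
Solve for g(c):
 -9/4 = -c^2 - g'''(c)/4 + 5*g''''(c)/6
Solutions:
 g(c) = C1 + C2*c + C3*c^2 + C4*exp(3*c/10) - c^5/15 - 10*c^4/9 - 719*c^3/54


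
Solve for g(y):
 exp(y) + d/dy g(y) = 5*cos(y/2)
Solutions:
 g(y) = C1 - exp(y) + 10*sin(y/2)


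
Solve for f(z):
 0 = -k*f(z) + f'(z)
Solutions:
 f(z) = C1*exp(k*z)


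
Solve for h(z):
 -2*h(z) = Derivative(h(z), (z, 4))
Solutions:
 h(z) = (C1*sin(2^(3/4)*z/2) + C2*cos(2^(3/4)*z/2))*exp(-2^(3/4)*z/2) + (C3*sin(2^(3/4)*z/2) + C4*cos(2^(3/4)*z/2))*exp(2^(3/4)*z/2)


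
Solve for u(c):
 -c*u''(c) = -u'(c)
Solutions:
 u(c) = C1 + C2*c^2


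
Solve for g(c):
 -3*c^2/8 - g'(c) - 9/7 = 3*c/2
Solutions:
 g(c) = C1 - c^3/8 - 3*c^2/4 - 9*c/7


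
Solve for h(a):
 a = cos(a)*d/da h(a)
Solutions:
 h(a) = C1 + Integral(a/cos(a), a)


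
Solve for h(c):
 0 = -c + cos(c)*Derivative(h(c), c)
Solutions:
 h(c) = C1 + Integral(c/cos(c), c)


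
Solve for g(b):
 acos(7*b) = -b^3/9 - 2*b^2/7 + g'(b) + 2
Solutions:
 g(b) = C1 + b^4/36 + 2*b^3/21 + b*acos(7*b) - 2*b - sqrt(1 - 49*b^2)/7


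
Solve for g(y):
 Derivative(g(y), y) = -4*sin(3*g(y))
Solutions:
 g(y) = -acos((-C1 - exp(24*y))/(C1 - exp(24*y)))/3 + 2*pi/3
 g(y) = acos((-C1 - exp(24*y))/(C1 - exp(24*y)))/3


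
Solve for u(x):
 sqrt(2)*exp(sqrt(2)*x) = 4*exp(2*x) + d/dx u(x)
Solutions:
 u(x) = C1 - 2*exp(2*x) + exp(sqrt(2)*x)


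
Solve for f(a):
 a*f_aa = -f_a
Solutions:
 f(a) = C1 + C2*log(a)


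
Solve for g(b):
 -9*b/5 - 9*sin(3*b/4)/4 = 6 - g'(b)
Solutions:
 g(b) = C1 + 9*b^2/10 + 6*b - 3*cos(3*b/4)


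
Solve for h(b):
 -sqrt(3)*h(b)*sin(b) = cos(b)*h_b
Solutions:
 h(b) = C1*cos(b)^(sqrt(3))


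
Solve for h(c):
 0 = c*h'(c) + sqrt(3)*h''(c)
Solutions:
 h(c) = C1 + C2*erf(sqrt(2)*3^(3/4)*c/6)


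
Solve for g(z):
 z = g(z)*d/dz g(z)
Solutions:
 g(z) = -sqrt(C1 + z^2)
 g(z) = sqrt(C1 + z^2)


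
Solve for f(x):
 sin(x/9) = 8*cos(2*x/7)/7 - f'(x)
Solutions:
 f(x) = C1 + 4*sin(2*x/7) + 9*cos(x/9)


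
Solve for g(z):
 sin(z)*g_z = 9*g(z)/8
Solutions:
 g(z) = C1*(cos(z) - 1)^(9/16)/(cos(z) + 1)^(9/16)


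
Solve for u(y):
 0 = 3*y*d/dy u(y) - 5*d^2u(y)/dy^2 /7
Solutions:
 u(y) = C1 + C2*erfi(sqrt(210)*y/10)


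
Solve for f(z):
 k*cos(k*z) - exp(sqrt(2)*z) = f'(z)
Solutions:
 f(z) = C1 - sqrt(2)*exp(sqrt(2)*z)/2 + sin(k*z)


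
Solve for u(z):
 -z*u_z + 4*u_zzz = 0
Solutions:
 u(z) = C1 + Integral(C2*airyai(2^(1/3)*z/2) + C3*airybi(2^(1/3)*z/2), z)


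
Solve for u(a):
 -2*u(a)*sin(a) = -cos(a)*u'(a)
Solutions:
 u(a) = C1/cos(a)^2


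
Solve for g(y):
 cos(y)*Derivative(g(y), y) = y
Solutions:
 g(y) = C1 + Integral(y/cos(y), y)


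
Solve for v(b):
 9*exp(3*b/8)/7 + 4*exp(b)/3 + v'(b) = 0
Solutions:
 v(b) = C1 - 24*exp(3*b/8)/7 - 4*exp(b)/3


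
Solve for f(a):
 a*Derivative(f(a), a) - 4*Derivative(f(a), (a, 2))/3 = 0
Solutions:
 f(a) = C1 + C2*erfi(sqrt(6)*a/4)


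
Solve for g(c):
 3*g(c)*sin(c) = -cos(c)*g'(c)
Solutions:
 g(c) = C1*cos(c)^3


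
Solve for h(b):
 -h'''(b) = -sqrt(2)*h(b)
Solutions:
 h(b) = C3*exp(2^(1/6)*b) + (C1*sin(2^(1/6)*sqrt(3)*b/2) + C2*cos(2^(1/6)*sqrt(3)*b/2))*exp(-2^(1/6)*b/2)


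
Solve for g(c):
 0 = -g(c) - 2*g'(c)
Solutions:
 g(c) = C1*exp(-c/2)


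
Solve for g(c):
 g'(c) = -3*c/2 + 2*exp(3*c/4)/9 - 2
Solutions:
 g(c) = C1 - 3*c^2/4 - 2*c + 8*exp(3*c/4)/27


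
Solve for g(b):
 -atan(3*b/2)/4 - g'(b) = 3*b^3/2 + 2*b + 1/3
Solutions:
 g(b) = C1 - 3*b^4/8 - b^2 - b*atan(3*b/2)/4 - b/3 + log(9*b^2 + 4)/12


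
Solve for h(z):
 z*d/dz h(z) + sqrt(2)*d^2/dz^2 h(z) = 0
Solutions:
 h(z) = C1 + C2*erf(2^(1/4)*z/2)


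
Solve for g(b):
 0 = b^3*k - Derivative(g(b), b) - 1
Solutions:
 g(b) = C1 + b^4*k/4 - b


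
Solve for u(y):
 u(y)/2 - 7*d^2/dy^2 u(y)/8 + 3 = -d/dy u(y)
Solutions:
 u(y) = C1*exp(2*y*(2 - sqrt(11))/7) + C2*exp(2*y*(2 + sqrt(11))/7) - 6


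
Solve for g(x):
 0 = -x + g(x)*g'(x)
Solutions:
 g(x) = -sqrt(C1 + x^2)
 g(x) = sqrt(C1 + x^2)


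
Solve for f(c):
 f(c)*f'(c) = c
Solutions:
 f(c) = -sqrt(C1 + c^2)
 f(c) = sqrt(C1 + c^2)


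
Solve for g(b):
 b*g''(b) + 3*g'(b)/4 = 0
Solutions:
 g(b) = C1 + C2*b^(1/4)


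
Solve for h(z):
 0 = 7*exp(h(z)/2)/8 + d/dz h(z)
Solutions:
 h(z) = 2*log(1/(C1 + 7*z)) + 8*log(2)


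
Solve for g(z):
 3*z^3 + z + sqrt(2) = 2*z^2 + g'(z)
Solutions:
 g(z) = C1 + 3*z^4/4 - 2*z^3/3 + z^2/2 + sqrt(2)*z


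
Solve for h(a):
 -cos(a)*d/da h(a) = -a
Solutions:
 h(a) = C1 + Integral(a/cos(a), a)


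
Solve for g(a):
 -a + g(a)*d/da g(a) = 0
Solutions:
 g(a) = -sqrt(C1 + a^2)
 g(a) = sqrt(C1 + a^2)


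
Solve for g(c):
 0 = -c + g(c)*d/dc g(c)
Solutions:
 g(c) = -sqrt(C1 + c^2)
 g(c) = sqrt(C1 + c^2)


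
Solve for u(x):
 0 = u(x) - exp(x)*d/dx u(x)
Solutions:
 u(x) = C1*exp(-exp(-x))


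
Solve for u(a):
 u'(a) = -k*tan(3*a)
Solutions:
 u(a) = C1 + k*log(cos(3*a))/3


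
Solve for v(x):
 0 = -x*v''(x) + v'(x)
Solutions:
 v(x) = C1 + C2*x^2


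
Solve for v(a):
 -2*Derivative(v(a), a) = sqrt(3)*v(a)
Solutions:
 v(a) = C1*exp(-sqrt(3)*a/2)


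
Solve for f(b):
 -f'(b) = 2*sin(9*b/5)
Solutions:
 f(b) = C1 + 10*cos(9*b/5)/9


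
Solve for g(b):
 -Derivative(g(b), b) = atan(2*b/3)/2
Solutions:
 g(b) = C1 - b*atan(2*b/3)/2 + 3*log(4*b^2 + 9)/8


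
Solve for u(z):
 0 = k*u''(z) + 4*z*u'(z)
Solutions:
 u(z) = C1 + C2*sqrt(k)*erf(sqrt(2)*z*sqrt(1/k))


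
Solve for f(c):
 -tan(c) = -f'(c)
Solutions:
 f(c) = C1 - log(cos(c))


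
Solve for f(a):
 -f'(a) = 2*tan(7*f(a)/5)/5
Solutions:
 f(a) = -5*asin(C1*exp(-14*a/25))/7 + 5*pi/7
 f(a) = 5*asin(C1*exp(-14*a/25))/7


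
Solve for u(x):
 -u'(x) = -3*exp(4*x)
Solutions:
 u(x) = C1 + 3*exp(4*x)/4


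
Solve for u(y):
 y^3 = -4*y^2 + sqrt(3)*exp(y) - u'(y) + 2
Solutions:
 u(y) = C1 - y^4/4 - 4*y^3/3 + 2*y + sqrt(3)*exp(y)


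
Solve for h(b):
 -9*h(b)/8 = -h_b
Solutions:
 h(b) = C1*exp(9*b/8)


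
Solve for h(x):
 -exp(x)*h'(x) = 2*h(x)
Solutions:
 h(x) = C1*exp(2*exp(-x))


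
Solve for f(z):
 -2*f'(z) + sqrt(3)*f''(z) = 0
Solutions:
 f(z) = C1 + C2*exp(2*sqrt(3)*z/3)


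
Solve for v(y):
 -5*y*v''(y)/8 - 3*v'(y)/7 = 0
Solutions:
 v(y) = C1 + C2*y^(11/35)


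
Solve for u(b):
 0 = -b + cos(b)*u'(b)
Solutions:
 u(b) = C1 + Integral(b/cos(b), b)


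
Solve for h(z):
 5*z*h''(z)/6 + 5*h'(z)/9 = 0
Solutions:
 h(z) = C1 + C2*z^(1/3)


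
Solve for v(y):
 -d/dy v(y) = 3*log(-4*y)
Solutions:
 v(y) = C1 - 3*y*log(-y) + 3*y*(1 - 2*log(2))


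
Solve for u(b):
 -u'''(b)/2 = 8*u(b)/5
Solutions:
 u(b) = C3*exp(-2*2^(1/3)*5^(2/3)*b/5) + (C1*sin(2^(1/3)*sqrt(3)*5^(2/3)*b/5) + C2*cos(2^(1/3)*sqrt(3)*5^(2/3)*b/5))*exp(2^(1/3)*5^(2/3)*b/5)


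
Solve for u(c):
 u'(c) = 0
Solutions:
 u(c) = C1


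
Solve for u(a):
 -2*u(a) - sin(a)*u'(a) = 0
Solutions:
 u(a) = C1*(cos(a) + 1)/(cos(a) - 1)


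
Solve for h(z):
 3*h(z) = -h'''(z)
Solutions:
 h(z) = C3*exp(-3^(1/3)*z) + (C1*sin(3^(5/6)*z/2) + C2*cos(3^(5/6)*z/2))*exp(3^(1/3)*z/2)


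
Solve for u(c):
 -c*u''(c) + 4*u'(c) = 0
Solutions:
 u(c) = C1 + C2*c^5


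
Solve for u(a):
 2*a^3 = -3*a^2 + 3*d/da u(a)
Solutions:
 u(a) = C1 + a^4/6 + a^3/3


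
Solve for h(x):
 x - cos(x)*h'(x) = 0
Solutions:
 h(x) = C1 + Integral(x/cos(x), x)


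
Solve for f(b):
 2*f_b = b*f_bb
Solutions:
 f(b) = C1 + C2*b^3


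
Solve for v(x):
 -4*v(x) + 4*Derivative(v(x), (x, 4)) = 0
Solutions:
 v(x) = C1*exp(-x) + C2*exp(x) + C3*sin(x) + C4*cos(x)


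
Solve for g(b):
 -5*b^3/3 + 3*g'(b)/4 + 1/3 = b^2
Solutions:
 g(b) = C1 + 5*b^4/9 + 4*b^3/9 - 4*b/9


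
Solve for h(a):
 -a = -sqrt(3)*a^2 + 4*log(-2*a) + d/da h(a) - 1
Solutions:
 h(a) = C1 + sqrt(3)*a^3/3 - a^2/2 - 4*a*log(-a) + a*(5 - 4*log(2))
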